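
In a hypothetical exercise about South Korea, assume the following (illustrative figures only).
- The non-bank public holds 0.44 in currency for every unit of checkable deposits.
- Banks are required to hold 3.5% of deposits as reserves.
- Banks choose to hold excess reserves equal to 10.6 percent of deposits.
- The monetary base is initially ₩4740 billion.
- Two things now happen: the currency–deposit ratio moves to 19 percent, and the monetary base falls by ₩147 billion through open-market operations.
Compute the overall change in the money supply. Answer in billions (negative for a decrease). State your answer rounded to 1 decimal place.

₩4764.6 billion

Before: m₁ = (1 + 0.44) / (0.035 + 0.106 + 0.44) ≈ 2.478485, MB₁ = 4740, so M₁ = 2.478485 × 4740 = 11748.0189 billion.
After: m₂ = (1 + 0.19) / (0.035 + 0.106 + 0.19) ≈ 3.595166, MB₂ = 4740 − 147 = 4593, so M₂ = 3.595166 × 4593 ≈ 16512.5974 billion.
ΔM = M₂ − M₁ = 16512.5974 − 11748.0189 = 4764.5785 billion.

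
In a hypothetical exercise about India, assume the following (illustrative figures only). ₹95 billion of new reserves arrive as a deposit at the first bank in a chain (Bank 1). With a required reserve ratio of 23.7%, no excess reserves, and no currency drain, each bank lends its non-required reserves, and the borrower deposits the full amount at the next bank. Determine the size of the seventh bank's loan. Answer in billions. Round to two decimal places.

₹14.30 billion

Each bank lends a fraction (1 − rr) = 0.7630 of the deposit it receives, so Bank 7 receives 95·0.7630^6 and lends 95·0.7630^7 ≈ 14.3020 billion.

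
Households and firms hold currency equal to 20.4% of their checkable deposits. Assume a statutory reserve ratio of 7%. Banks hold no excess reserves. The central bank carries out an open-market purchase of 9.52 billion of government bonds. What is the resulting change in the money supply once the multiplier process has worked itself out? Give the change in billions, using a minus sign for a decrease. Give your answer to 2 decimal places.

41.83 billion

The money multiplier is m = (1 + c) / (rr + c) = (1 + 0.204) / (0.07 + 0.204) ≈ 4.3942.
The purchase adds 9.52 billion of base, so ΔM = m × ΔMB = 4.3942 × (+9.52) ≈ 41.8328 billion.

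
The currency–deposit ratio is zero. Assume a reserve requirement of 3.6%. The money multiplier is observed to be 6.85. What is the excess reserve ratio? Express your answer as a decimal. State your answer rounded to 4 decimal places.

Using m = 6.85. Since m = (1 + c)/(c + rr + e), the denominator satisfies c + rr + e = (1 + c)/m = (1 + 0) / 6.85 ≈ 0.145985.
With c = 0 and rr = 0.036, the excess reserve ratio is 0.145985 − 0 − 0.036 = 0.109985.

0.1100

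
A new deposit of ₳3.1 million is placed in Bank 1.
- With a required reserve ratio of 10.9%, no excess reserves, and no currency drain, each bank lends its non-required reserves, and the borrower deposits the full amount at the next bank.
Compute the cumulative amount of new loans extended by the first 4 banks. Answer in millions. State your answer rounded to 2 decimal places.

Bank i lends (1 − rr)^i of the original deposit: Bank 1 lends 3.1·0.8910 = 2.7621, Bank 2 lends 3.1·0.8910² ≈ 2.4610, and so on.
Summing a geometric series: total = 3.1·[0.8910·(1 − 0.8910^4) / (1 − 0.8910)] ≈ 9.3697 million.

₳9.37 million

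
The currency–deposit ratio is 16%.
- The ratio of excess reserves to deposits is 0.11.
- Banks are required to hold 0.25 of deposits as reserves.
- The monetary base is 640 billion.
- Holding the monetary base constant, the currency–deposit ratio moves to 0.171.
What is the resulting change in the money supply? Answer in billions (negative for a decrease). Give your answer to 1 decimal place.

-16.3 billion

Initially m₁ = (1 + 0.16) / (0.25 + 0.11 + 0.16) ≈ 2.23077, so M₁ = 2.23077 × 640 = 1427.6928 billion.
After the change m₂ = (1 + 0.171) / (0.25 + 0.11 + 0.171) ≈ 2.20527, so M₂ = 2.20527 × 640 = 1411.3728 billion.
ΔM = M₂ − M₁ = 1411.3728 − 1427.6928 = -16.32 billion.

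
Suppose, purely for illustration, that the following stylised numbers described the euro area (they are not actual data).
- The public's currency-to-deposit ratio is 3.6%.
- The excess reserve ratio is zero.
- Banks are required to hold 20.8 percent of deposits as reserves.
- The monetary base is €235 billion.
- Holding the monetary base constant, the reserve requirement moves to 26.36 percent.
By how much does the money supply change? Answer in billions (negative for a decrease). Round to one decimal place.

-185.2 billion

Initially m₁ = (1 + 0.036) / (0.208 + 0.036) ≈ 4.24590, so M₁ = 4.24590 × 235 = 997.7865 billion.
After the change m₂ = (1 + 0.036) / (0.2636 + 0.036) ≈ 3.45794, so M₂ = 3.45794 × 235 = 812.6159 billion.
ΔM = M₂ − M₁ = 812.6159 − 997.7865 = -185.1706 billion.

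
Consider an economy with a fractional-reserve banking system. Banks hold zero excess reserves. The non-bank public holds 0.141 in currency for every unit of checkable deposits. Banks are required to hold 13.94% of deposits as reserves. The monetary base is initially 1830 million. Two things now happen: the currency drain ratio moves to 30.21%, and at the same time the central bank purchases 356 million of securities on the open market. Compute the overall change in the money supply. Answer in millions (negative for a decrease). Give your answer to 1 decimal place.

-999.5 million

Before: m₁ = (1 + 0.141) / (0.1394 + 0.141) ≈ 4.069187, MB₁ = 1830, so M₁ = 4.069187 × 1830 ≈ 7446.6122 million.
After: m₂ = (1 + 0.3021) / (0.1394 + 0.3021) ≈ 2.949264, MB₂ = 1830 + 356 = 2186, so M₂ = 2.949264 × 2186 ≈ 6447.0911 million.
ΔM = M₂ − M₁ = 6447.0911 − 7446.6122 = -999.5211 million.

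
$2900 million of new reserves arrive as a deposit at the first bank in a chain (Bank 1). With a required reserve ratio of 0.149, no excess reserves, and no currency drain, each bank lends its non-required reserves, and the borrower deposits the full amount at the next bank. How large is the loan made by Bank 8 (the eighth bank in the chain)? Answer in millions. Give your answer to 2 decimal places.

Each bank lends a fraction (1 − rr) = 0.8510 of the deposit it receives, so Bank 8 receives 2900·0.8510^7 and lends 2900·0.8510^8 ≈ 797.6906 million.

$797.69 million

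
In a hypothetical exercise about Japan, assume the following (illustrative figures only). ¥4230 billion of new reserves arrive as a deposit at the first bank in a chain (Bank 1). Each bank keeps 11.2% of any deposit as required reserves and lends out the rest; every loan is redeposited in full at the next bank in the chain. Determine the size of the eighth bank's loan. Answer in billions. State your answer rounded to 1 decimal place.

Each bank lends a fraction (1 − rr) = 0.8880 of the deposit it receives, so Bank 8 receives 4230·0.8880^7 and lends 4230·0.8880^8 ≈ 1635.4757 billion.

¥1635.5 billion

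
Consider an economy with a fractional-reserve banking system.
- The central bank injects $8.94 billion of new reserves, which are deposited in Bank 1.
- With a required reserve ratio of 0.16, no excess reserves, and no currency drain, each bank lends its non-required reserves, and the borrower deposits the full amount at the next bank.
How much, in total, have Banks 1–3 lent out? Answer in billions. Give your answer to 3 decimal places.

Bank i lends (1 − rr)^i of the original deposit: Bank 1 lends 8.94·0.8400 = 7.5096, Bank 2 lends 8.94·0.8400² ≈ 6.3081, and so on.
Summing a geometric series: total = 8.94·[0.8400·(1 − 0.8400^3) / (1 − 0.8400)] ≈ 19.1164 billion.

$19.116 billion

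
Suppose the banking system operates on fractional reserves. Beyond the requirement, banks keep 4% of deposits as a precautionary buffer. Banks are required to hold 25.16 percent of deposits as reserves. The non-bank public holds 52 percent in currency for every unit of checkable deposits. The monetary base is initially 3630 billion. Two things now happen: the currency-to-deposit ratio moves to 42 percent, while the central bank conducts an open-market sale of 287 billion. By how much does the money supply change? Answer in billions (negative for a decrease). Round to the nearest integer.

Before: m₁ = (1 + 0.52) / (0.2516 + 0.04 + 0.52) ≈ 1.87284, MB₁ = 3630, so M₁ = 1.87284 × 3630 = 6798.4092 billion.
After: m₂ = (1 + 0.42) / (0.2516 + 0.04 + 0.42) ≈ 1.99550, MB₂ = 3630 − 287 = 3343, so M₂ = 1.99550 × 3343 = 6670.9565 billion.
ΔM = M₂ − M₁ = 6670.9565 − 6798.4092 = -127.4527 billion.

-127 billion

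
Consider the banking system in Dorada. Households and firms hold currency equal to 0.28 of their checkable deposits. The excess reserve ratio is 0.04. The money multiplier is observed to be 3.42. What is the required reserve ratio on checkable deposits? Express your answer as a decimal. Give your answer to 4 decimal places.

Using m = 3.42. Since m = (1 + c)/(c + rr + e), the denominator satisfies c + rr + e = (1 + c)/m = (1 + 0.28) / 3.42 ≈ 0.374269.
With c = 0.28 and e = 0.04, the required reserve ratio on checkable deposits is 0.374269 − 0.28 − 0.04 = 0.054269.

0.0543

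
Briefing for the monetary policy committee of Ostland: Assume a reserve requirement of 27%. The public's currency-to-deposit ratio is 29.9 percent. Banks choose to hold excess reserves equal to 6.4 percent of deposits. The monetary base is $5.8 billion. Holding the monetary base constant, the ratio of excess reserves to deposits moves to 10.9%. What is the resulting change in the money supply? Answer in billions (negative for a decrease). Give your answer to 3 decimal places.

Initially m₁ = (1 + 0.299) / (0.27 + 0.064 + 0.299) ≈ 2.05213, so M₁ = 2.05213 × 5.8 ≈ 11.9024 billion.
After the change m₂ = (1 + 0.299) / (0.27 + 0.109 + 0.299) ≈ 1.91593, so M₂ = 1.91593 × 5.8 ≈ 11.1124 billion.
ΔM = M₂ − M₁ = 11.1124 − 11.9024 = -0.79 billion.

-0.790 billion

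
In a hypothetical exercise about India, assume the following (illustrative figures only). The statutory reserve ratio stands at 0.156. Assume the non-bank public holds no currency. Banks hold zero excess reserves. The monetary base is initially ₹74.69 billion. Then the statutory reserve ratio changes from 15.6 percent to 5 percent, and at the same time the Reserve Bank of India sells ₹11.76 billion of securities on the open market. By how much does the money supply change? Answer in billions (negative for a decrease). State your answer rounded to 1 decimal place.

₹779.8 billion

Before: m₁ = 1 / (0.156) ≈ 6.4103, MB₁ = 74.69, so M₁ = 6.4103 × 74.69 ≈ 478.7853 billion.
After: m₂ = 1 / (0.05) = 20, MB₂ = 74.69 − 11.76 = 62.93, so M₂ = 20 × 62.93 = 1258.6 billion.
ΔM = M₂ − M₁ = 1258.6 − 478.7853 = 779.8147 billion.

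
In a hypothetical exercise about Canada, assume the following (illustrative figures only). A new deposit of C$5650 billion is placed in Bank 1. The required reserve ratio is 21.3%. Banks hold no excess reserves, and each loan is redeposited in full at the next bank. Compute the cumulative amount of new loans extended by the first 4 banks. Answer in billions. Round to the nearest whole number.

Bank i lends (1 − rr)^i of the original deposit: Bank 1 lends 5650·0.7870 = 4446.5500, Bank 2 lends 5650·0.7870² ≈ 3499.4349, and so on.
Summing a geometric series: total = 5650·[0.7870·(1 − 0.7870^4) / (1 − 0.7870)] ≈ 12867.4815 billion.

C$12867 billion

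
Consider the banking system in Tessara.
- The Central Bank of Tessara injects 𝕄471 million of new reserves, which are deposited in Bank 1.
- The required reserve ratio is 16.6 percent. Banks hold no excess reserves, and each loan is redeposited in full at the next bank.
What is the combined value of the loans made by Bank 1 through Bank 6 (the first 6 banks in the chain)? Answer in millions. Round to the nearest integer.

𝕄1570 million

Bank i lends (1 − rr)^i of the original deposit: Bank 1 lends 471·0.8340 = 392.8140, Bank 2 lends 471·0.8340² ≈ 327.6069, and so on.
Summing a geometric series: total = 471·[0.8340·(1 − 0.8340^6) / (1 − 0.8340)] ≈ 1570.0522 million.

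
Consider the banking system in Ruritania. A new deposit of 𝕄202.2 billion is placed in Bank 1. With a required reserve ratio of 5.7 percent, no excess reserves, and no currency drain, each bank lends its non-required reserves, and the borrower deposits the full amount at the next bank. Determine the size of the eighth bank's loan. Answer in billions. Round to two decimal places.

Each bank lends a fraction (1 − rr) = 0.9430 of the deposit it receives, so Bank 8 receives 202.2·0.9430^7 and lends 202.2·0.9430^8 ≈ 126.4371 billion.

𝕄126.44 billion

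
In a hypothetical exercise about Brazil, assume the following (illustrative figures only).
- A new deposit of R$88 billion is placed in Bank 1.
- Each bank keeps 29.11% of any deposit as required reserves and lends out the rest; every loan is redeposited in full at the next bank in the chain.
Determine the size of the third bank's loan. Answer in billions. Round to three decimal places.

R$31.350 billion

Each bank lends a fraction (1 − rr) = 0.7089 of the deposit it receives, so Bank 3 receives 88·0.7089^2 and lends 88·0.7089^3 ≈ 31.3500 billion.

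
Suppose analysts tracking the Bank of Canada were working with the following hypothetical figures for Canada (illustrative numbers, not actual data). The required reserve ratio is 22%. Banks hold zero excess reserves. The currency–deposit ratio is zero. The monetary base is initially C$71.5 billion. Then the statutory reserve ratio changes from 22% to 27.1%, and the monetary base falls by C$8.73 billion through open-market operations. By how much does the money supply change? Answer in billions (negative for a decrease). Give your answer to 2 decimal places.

-93.38 billion

Before: m₁ = 1 / (0.22) ≈ 4.54545, MB₁ = 71.5, so M₁ = 4.54545 × 71.5 ≈ 324.9997 billion.
After: m₂ = 1 / (0.271) ≈ 3.69004, MB₂ = 71.5 − 8.73 = 62.77, so M₂ = 3.69004 × 62.77 ≈ 231.6238 billion.
ΔM = M₂ − M₁ = 231.6238 − 324.9997 = -93.3759 billion.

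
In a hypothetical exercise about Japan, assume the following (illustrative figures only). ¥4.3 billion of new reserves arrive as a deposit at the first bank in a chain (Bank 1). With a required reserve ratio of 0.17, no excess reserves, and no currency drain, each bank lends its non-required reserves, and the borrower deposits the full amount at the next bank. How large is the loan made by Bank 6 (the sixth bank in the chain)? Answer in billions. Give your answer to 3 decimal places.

¥1.406 billion

Each bank lends a fraction (1 − rr) = 0.8300 of the deposit it receives, so Bank 6 receives 4.3·0.8300^5 and lends 4.3·0.8300^6 ≈ 1.4058 billion.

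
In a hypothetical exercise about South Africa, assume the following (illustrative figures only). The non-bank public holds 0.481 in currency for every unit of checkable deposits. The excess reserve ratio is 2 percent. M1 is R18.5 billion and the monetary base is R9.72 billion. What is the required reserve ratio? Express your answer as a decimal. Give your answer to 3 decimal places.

Using m = M/MB = 18.5/9.72 ≈ 1.903292. Since m = (1 + c)/(c + rr + e), the denominator satisfies c + rr + e = (1 + c)/m = (1 + 0.481) / 1.903292 ≈ 0.778125.
With c = 0.481 and e = 0.02, the required reserve ratio is 0.778125 − 0.481 − 0.02 = 0.277125.

0.277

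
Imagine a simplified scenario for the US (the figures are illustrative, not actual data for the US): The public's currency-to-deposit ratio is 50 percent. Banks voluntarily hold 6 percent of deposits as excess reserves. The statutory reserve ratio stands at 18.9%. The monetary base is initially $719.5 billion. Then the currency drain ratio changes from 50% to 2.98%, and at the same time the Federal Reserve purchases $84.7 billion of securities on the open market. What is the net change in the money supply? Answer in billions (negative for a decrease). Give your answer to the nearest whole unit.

Before: m₁ = (1 + 0.5) / (0.189 + 0.06 + 0.5) ≈ 2.0027, MB₁ = 719.5, so M₁ = 2.0027 × 719.5 ≈ 1440.9426 billion.
After: m₂ = (1 + 0.0298) / (0.189 + 0.06 + 0.0298) ≈ 3.6937, MB₂ = 719.5 + 84.7 = 804.2, so M₂ = 3.6937 × 804.2 ≈ 2970.4735 billion.
ΔM = M₂ − M₁ = 2970.4735 − 1440.9426 = 1529.5309 billion.

$1530 billion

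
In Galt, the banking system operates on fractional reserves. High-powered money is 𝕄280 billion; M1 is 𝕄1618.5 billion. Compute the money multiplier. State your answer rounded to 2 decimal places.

5.78

The money multiplier is m = M / MB = 1618.5 / 280 ≈ 5.78036.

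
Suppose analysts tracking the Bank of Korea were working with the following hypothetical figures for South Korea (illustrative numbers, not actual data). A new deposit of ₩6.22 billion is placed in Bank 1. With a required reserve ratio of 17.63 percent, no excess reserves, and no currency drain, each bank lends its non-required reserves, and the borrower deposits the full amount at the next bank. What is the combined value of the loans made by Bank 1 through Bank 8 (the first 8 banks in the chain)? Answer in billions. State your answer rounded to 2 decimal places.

Bank i lends (1 − rr)^i of the original deposit: Bank 1 lends 6.22·0.8237 ≈ 5.1234, Bank 2 lends 6.22·0.8237² ≈ 4.2202, and so on.
Summing a geometric series: total = 6.22·[0.8237·(1 − 0.8237^8) / (1 − 0.8237)] ≈ 22.9025 billion.

₩22.90 billion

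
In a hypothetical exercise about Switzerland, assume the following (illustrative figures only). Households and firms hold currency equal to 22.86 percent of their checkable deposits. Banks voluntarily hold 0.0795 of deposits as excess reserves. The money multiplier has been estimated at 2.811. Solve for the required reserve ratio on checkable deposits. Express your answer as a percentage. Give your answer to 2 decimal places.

Using m = 2.811. Since m = (1 + c)/(c + rr + e), the denominator satisfies c + rr + e = (1 + c)/m = (1 + 0.2286) / 2.811 ≈ 0.437069.
With c = 0.2286 and e = 0.0795, the required reserve ratio on checkable deposits is 0.437069 − 0.2286 − 0.0795 = 0.128969.

12.90%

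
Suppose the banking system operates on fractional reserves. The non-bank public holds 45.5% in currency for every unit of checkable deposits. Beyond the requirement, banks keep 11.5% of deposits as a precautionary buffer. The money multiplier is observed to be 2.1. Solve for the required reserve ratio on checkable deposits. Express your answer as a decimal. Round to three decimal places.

0.123

Using m = 2.1. Since m = (1 + c)/(c + rr + e), the denominator satisfies c + rr + e = (1 + c)/m = (1 + 0.455) / 2.1 ≈ 0.692857.
With c = 0.455 and e = 0.115, the required reserve ratio on checkable deposits is 0.692857 − 0.455 − 0.115 = 0.122857.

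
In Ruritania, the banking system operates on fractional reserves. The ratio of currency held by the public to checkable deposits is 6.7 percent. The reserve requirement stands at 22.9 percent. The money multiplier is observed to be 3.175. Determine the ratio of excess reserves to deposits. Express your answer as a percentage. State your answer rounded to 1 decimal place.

Using m = 3.175. Since m = (1 + c)/(c + rr + e), the denominator satisfies c + rr + e = (1 + c)/m = (1 + 0.067) / 3.175 ≈ 0.336063.
With c = 0.067 and rr = 0.229, the ratio of excess reserves to deposits is 0.336063 − 0.067 − 0.229 = 0.040063.

4.0%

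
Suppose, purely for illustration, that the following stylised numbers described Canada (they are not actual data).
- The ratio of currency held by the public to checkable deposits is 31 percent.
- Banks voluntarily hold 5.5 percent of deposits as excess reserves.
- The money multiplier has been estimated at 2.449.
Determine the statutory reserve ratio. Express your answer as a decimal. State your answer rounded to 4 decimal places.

Using m = 2.449. Since m = (1 + c)/(c + rr + e), the denominator satisfies c + rr + e = (1 + c)/m = (1 + 0.31) / 2.449 ≈ 0.534912.
With c = 0.31 and e = 0.055, the statutory reserve ratio is 0.534912 − 0.31 − 0.055 = 0.169912.

0.1699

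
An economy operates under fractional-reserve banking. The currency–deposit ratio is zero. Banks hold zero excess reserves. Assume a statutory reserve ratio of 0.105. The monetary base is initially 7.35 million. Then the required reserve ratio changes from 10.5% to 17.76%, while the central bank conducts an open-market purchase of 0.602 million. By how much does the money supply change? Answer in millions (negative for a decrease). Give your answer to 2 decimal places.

Before: m₁ = 1 / (0.105) ≈ 9.5238, MB₁ = 7.35, so M₁ = 9.5238 × 7.35 ≈ 69.9999 million.
After: m₂ = 1 / (0.1776) ≈ 5.6306, MB₂ = 7.35 + 0.602 = 7.952, so M₂ = 5.6306 × 7.952 ≈ 44.7745 million.
ΔM = M₂ − M₁ = 44.7745 − 69.9999 = -25.2254 million.

-25.23 million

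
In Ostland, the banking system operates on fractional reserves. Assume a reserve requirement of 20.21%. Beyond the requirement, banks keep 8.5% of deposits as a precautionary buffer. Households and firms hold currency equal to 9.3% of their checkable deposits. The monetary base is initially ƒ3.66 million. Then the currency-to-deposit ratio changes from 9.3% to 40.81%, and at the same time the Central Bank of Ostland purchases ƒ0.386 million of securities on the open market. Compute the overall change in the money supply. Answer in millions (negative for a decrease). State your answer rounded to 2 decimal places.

-2.33 million

Before: m₁ = (1 + 0.093) / (0.2021 + 0.085 + 0.093) ≈ 2.8756, MB₁ = 3.66, so M₁ = 2.8756 × 3.66 ≈ 10.5247 million.
After: m₂ = (1 + 0.4081) / (0.2021 + 0.085 + 0.4081) ≈ 2.0255, MB₂ = 3.66 + 0.386 = 4.046, so M₂ = 2.0255 × 4.046 ≈ 8.1952 million.
ΔM = M₂ − M₁ = 8.1952 − 10.5247 = -2.3295 million.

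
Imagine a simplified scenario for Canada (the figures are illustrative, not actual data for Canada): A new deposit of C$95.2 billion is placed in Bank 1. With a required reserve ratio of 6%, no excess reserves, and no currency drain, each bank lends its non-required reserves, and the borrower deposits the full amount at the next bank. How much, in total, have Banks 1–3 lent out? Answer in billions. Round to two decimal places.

Bank i lends (1 − rr)^i of the original deposit: Bank 1 lends 95.2·0.9400 = 89.4880, Bank 2 lends 95.2·0.9400² ≈ 84.1187, and so on.
Summing a geometric series: total = 95.2·[0.9400·(1 − 0.9400^3) / (1 − 0.9400)] ≈ 252.6783 billion.

C$252.68 billion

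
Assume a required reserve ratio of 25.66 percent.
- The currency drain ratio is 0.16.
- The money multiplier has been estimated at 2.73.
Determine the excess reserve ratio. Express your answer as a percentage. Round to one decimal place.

Using m = 2.73. Since m = (1 + c)/(c + rr + e), the denominator satisfies c + rr + e = (1 + c)/m = (1 + 0.16) / 2.73 ≈ 0.424908.
With c = 0.16 and rr = 0.2566, the excess reserve ratio is 0.424908 − 0.16 − 0.2566 = 0.008308.

0.8%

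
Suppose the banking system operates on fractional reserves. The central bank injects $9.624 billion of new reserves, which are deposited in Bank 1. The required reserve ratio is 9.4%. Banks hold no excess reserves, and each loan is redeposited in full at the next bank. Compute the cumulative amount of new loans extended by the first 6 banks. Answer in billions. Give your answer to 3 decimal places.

$41.458 billion

Bank i lends (1 − rr)^i of the original deposit: Bank 1 lends 9.624·0.9060 ≈ 8.7193, Bank 2 lends 9.624·0.9060² ≈ 7.8997, and so on.
Summing a geometric series: total = 9.624·[0.9060·(1 − 0.9060^6) / (1 − 0.9060)] ≈ 41.4581 billion.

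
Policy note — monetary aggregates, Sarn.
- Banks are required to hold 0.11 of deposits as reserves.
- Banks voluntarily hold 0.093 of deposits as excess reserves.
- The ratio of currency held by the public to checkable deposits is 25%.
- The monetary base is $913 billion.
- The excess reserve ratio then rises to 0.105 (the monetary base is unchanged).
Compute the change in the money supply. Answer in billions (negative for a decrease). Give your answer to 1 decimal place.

Initially m₁ = (1 + 0.25) / (0.11 + 0.093 + 0.25) ≈ 2.75938, so M₁ = 2.75938 × 913 ≈ 2519.3139 billion.
After the change m₂ = (1 + 0.25) / (0.11 + 0.105 + 0.25) ≈ 2.68817, so M₂ = 2.68817 × 913 ≈ 2454.2992 billion.
ΔM = M₂ − M₁ = 2454.2992 − 2519.3139 = -65.0147 billion.

-65.0 billion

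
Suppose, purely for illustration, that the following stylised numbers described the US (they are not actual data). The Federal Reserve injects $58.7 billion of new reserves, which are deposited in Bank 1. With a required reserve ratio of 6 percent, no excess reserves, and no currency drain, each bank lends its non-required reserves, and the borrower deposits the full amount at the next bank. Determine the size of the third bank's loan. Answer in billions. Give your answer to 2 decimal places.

Each bank lends a fraction (1 − rr) = 0.9400 of the deposit it receives, so Bank 3 receives 58.7·0.9400^2 and lends 58.7·0.9400^3 ≈ 48.7553 billion.

$48.76 billion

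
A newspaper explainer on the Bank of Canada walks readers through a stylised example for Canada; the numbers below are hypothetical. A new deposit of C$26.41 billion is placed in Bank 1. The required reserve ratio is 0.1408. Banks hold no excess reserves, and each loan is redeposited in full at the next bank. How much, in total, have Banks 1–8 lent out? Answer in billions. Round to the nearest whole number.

C$113 billion

Bank i lends (1 − rr)^i of the original deposit: Bank 1 lends 26.41·0.8592 ≈ 22.6915, Bank 2 lends 26.41·0.8592² ≈ 19.4965, and so on.
Summing a geometric series: total = 26.41·[0.8592·(1 − 0.8592^8) / (1 − 0.8592)] ≈ 113.2965 billion.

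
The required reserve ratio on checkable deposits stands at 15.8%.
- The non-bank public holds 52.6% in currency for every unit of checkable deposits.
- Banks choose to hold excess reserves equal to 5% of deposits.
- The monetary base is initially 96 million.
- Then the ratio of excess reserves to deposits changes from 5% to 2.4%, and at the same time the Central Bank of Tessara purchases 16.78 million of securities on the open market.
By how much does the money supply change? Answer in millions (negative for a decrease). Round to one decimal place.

43.5 million

Before: m₁ = (1 + 0.526) / (0.158 + 0.05 + 0.526) ≈ 2.07902, MB₁ = 96, so M₁ = 2.07902 × 96 ≈ 199.5859 million.
After: m₂ = (1 + 0.526) / (0.158 + 0.024 + 0.526) ≈ 2.15537, MB₂ = 96 + 16.78 = 112.78, so M₂ = 2.15537 × 112.78 ≈ 243.0826 million.
ΔM = M₂ − M₁ = 243.0826 − 199.5859 = 43.4967 million.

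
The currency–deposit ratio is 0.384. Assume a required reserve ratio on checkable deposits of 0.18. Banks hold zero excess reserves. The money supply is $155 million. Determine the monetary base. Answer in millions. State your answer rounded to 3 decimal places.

The money multiplier is m = (1 + c) / (rr + c) = (1 + 0.384) / (0.18 + 0.384) ≈ 2.4539007.
MB = M / m = 155 / 2.4539007 ≈ 63.1647 million.

$63.165 million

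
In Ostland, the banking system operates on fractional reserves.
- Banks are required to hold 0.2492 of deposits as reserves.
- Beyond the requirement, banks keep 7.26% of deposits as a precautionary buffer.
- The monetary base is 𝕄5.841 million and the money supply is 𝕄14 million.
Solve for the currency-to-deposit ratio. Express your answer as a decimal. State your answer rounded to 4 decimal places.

Using m = M/MB = 14/5.841 ≈ 2.396850. From m = (1 + c)/(c + rr + e), rearranging gives 1 + c = m·(c + rr + e), so c·(1 − m) = m·(rr + e) − 1.
Hence c = [m·(rr + e) − 1]/(1 − m) = [2.396850 × (0.2492 + 0.0726) − 1] / (1 − 2.396850) ≈ 0.163721.

0.1637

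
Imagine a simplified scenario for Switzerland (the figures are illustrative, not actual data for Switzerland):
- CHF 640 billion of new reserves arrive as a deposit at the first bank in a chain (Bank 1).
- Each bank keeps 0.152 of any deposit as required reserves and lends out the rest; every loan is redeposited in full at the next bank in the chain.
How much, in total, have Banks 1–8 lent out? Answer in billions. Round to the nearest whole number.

CHF 2616 billion

Bank i lends (1 − rr)^i of the original deposit: Bank 1 lends 640·0.8480 = 542.7200, Bank 2 lends 640·0.8480² ≈ 460.2266, and so on.
Summing a geometric series: total = 640·[0.8480·(1 − 0.8480^8) / (1 − 0.8480)] ≈ 2615.7557 billion.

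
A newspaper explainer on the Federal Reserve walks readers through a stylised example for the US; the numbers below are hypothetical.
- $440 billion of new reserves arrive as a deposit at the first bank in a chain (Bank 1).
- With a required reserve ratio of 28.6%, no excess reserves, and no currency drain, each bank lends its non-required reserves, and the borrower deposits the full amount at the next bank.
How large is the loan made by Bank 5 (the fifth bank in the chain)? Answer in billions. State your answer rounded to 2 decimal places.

$81.65 billion

Each bank lends a fraction (1 − rr) = 0.7140 of the deposit it receives, so Bank 5 receives 440·0.7140^4 and lends 440·0.7140^5 ≈ 81.6477 billion.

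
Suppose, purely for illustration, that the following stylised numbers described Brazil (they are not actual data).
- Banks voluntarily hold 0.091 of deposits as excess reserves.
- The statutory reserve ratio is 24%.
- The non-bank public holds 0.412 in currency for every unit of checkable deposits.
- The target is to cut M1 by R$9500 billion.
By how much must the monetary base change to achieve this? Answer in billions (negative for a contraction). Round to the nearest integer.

The money multiplier is m = (1 + c) / (rr + e + c) = (1 + 0.412) / (0.24 + 0.091 + 0.412) ≈ 1.90040.
ΔMB = ΔM / m = (−9500) / 1.90040 ≈ -4998.9476 billion.

-4999 billion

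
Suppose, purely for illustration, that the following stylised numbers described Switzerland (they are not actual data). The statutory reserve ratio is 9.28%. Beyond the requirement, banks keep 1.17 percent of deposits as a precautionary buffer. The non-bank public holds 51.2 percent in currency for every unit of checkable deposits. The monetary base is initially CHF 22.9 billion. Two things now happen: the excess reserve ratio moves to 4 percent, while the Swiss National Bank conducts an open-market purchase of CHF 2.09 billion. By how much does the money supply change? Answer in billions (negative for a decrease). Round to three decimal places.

CHF 2.436 billion

Before: m₁ = (1 + 0.512) / (0.0928 + 0.0117 + 0.512) ≈ 2.452555, MB₁ = 22.9, so M₁ = 2.452555 × 22.9 ≈ 56.1635 billion.
After: m₂ = (1 + 0.512) / (0.0928 + 0.04 + 0.512) ≈ 2.344913, MB₂ = 22.9 + 2.09 = 24.99, so M₂ = 2.344913 × 24.99 ≈ 58.5994 billion.
ΔM = M₂ − M₁ = 58.5994 − 56.1635 = 2.4359 billion.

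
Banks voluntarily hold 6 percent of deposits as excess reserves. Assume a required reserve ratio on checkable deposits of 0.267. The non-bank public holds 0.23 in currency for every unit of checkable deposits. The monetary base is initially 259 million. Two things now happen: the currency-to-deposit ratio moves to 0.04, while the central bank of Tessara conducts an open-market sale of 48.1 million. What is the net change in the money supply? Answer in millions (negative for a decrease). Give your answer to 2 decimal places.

Before: m₁ = (1 + 0.23) / (0.267 + 0.06 + 0.23) ≈ 2.208259, MB₁ = 259, so M₁ = 2.208259 × 259 ≈ 571.9391 million.
After: m₂ = (1 + 0.04) / (0.267 + 0.06 + 0.04) ≈ 2.833787, MB₂ = 259 − 48.1 = 210.9, so M₂ = 2.833787 × 210.9 ≈ 597.6457 million.
ΔM = M₂ − M₁ = 597.6457 − 571.9391 = 25.7066 million.

25.71 million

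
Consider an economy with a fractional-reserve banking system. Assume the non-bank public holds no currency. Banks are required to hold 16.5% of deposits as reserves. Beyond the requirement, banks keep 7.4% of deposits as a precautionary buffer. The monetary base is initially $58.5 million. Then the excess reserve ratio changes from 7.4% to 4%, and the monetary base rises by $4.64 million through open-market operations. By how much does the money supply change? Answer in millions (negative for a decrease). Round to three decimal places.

$63.230 million

Before: m₁ = 1 / (0.165 + 0.074) ≈ 4.184100, MB₁ = 58.5, so M₁ = 4.184100 × 58.5 ≈ 244.7698 million.
After: m₂ = 1 / (0.165 + 0.04) ≈ 4.878049, MB₂ = 58.5 + 4.64 = 63.14, so M₂ = 4.878049 × 63.14 ≈ 308 million.
ΔM = M₂ − M₁ = 308 − 244.7698 = 63.2302 million.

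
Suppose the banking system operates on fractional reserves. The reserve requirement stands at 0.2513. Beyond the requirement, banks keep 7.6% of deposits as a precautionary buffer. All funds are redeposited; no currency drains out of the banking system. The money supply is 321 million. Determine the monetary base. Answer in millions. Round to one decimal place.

105.1 million

The money multiplier is m = 1 / (rr + e) = 1 / (0.2513 + 0.076) ≈ 3.05530.
MB = M / m = 321 / 3.05530 ≈ 105.0633 million.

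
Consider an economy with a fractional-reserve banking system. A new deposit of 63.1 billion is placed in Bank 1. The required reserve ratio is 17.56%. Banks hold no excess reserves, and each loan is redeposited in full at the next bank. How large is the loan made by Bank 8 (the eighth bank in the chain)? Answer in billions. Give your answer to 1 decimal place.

13.5 billion

Each bank lends a fraction (1 − rr) = 0.8244 of the deposit it receives, so Bank 8 receives 63.1·0.8244^7 and lends 63.1·0.8244^8 ≈ 13.4627 billion.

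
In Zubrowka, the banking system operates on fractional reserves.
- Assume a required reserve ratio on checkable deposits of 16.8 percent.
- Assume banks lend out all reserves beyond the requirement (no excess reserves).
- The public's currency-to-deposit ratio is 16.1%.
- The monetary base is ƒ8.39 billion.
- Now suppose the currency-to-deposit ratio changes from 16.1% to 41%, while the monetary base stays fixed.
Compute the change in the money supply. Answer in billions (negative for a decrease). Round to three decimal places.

-9.140 billion

Initially m₁ = (1 + 0.161) / (0.168 + 0.161) ≈ 3.52888, so M₁ = 3.52888 × 8.39 ≈ 29.6073 billion.
After the change m₂ = (1 + 0.41) / (0.168 + 0.41) ≈ 2.43945, so M₂ = 2.43945 × 8.39 ≈ 20.467 billion.
ΔM = M₂ − M₁ = 20.467 − 29.6073 = -9.1403 billion.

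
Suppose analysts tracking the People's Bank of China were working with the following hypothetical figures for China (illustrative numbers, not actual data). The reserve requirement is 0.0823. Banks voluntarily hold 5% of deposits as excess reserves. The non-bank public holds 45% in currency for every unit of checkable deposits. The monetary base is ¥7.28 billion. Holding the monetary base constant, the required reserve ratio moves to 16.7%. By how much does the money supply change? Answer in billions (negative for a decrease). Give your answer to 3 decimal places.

-2.302 billion

Initially m₁ = (1 + 0.45) / (0.0823 + 0.05 + 0.45) ≈ 2.49013, so M₁ = 2.49013 × 7.28 ≈ 18.1281 billion.
After the change m₂ = (1 + 0.45) / (0.167 + 0.05 + 0.45) ≈ 2.17391, so M₂ = 2.17391 × 7.28 ≈ 15.8261 billion.
ΔM = M₂ − M₁ = 15.8261 − 18.1281 = -2.302 billion.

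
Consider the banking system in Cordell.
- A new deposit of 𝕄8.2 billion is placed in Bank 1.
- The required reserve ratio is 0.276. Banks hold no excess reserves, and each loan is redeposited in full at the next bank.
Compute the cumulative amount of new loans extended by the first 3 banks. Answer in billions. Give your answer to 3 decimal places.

Bank i lends (1 − rr)^i of the original deposit: Bank 1 lends 8.2·0.7240 = 5.9368, Bank 2 lends 8.2·0.7240² ≈ 4.2982, and so on.
Summing a geometric series: total = 8.2·[0.7240·(1 − 0.7240^3) / (1 − 0.7240)] ≈ 13.3470 billion.

𝕄13.347 billion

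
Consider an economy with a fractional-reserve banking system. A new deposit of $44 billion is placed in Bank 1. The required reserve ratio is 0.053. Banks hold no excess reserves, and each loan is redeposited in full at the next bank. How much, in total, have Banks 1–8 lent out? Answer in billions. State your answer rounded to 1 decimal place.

Bank i lends (1 − rr)^i of the original deposit: Bank 1 lends 44·0.9470 = 41.6680, Bank 2 lends 44·0.9470² ≈ 39.4596, and so on.
Summing a geometric series: total = 44·[0.9470·(1 − 0.9470^8) / (1 − 0.9470)] ≈ 277.6469 billion.

$277.6 billion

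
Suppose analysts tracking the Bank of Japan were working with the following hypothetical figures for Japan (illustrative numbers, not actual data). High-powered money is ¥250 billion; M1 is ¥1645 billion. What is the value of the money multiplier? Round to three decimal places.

The money multiplier is m = M / MB = 1645 / 250 = 6.58000.

6.580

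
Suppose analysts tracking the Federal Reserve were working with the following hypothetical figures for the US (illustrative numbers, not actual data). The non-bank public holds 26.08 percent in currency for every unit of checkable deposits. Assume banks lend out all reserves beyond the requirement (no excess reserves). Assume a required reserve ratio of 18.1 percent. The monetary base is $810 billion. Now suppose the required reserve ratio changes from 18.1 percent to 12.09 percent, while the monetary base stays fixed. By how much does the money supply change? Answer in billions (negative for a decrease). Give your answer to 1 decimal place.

Initially m₁ = (1 + 0.2608) / (0.181 + 0.2608) ≈ 2.85378, so M₁ = 2.85378 × 810 = 2311.5618 billion.
After the change m₂ = (1 + 0.2608) / (0.1209 + 0.2608) ≈ 3.30312, so M₂ = 3.30312 × 810 = 2675.5272 billion.
ΔM = M₂ − M₁ = 2675.5272 − 2311.5618 = 363.9654 billion.

$364.0 billion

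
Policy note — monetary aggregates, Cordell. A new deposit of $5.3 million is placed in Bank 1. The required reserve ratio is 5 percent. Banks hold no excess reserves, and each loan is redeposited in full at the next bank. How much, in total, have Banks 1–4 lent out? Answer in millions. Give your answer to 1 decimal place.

Bank i lends (1 − rr)^i of the original deposit: Bank 1 lends 5.3·0.9500 = 5.0350, Bank 2 lends 5.3·0.9500² ≈ 4.7832, and so on.
Summing a geometric series: total = 5.3·[0.9500·(1 − 0.9500^4) / (1 − 0.9500)] ≈ 18.6792 million.

$18.7 million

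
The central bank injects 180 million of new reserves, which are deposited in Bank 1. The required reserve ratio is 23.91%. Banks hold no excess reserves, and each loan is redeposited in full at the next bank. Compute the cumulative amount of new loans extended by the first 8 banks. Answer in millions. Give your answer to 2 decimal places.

Bank i lends (1 − rr)^i of the original deposit: Bank 1 lends 180·0.7609 = 136.9620, Bank 2 lends 180·0.7609² ≈ 104.2144, and so on.
Summing a geometric series: total = 180·[0.7609·(1 − 0.7609^8) / (1 − 0.7609)] ≈ 508.4594 million.

508.46 million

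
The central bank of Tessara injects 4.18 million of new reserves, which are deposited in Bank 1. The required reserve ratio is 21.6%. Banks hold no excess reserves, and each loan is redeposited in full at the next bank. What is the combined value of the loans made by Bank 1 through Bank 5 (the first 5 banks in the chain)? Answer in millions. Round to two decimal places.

Bank i lends (1 − rr)^i of the original deposit: Bank 1 lends 4.18·0.7840 ≈ 3.2771, Bank 2 lends 4.18·0.7840² ≈ 2.5693, and so on.
Summing a geometric series: total = 4.18·[0.7840·(1 − 0.7840^5) / (1 − 0.7840)] ≈ 10.6780 million.

10.68 million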